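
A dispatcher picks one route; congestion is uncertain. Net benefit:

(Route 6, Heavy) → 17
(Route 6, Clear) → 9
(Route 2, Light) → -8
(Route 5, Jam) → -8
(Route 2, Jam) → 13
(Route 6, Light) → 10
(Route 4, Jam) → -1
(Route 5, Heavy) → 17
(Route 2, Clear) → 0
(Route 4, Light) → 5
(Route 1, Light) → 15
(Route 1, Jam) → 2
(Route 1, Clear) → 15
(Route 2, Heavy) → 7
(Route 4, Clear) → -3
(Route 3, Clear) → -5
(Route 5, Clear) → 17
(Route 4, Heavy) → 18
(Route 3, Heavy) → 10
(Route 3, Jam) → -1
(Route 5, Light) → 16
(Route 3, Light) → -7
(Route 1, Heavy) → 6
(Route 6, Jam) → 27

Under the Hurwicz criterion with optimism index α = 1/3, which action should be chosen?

Route 1: 1/3·15 + 2/3·2 = 19/3
Route 2: 1/3·13 + 2/3·(-8) = -1
Route 3: 1/3·10 + 2/3·(-7) = -4/3
Route 4: 1/3·18 + 2/3·(-3) = 4
Route 5: 1/3·17 + 2/3·(-8) = 1/3
Route 6: 1/3·27 + 2/3·9 = 15
Highest Hurwicz score = 15 → Route 6.

Route 6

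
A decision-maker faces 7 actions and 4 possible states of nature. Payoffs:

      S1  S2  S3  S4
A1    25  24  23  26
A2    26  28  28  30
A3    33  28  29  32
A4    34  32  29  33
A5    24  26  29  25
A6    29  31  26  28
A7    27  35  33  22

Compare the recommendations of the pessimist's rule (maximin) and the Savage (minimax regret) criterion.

Row minima: A1=23, A2=26, A3=28, A4=29, A5=24, A6=26, A7=22
Best worst-case = 29 → A4.
Column bests: S1=34, S2=35, S3=33, S4=33.
A1 regrets: 9, 11, 10, 7 → max 11
A2 regrets: 8, 7, 5, 3 → max 8
A3 regrets: 1, 7, 4, 1 → max 7
A4 regrets: 0, 3, 4, 0 → max 4
A5 regrets: 10, 9, 4, 8 → max 10
A6 regrets: 5, 4, 7, 5 → max 7
A7 regrets: 7, 0, 0, 11 → max 11
Smallest max regret = 4 → A4.

maximin → A4; minimax regret → A4 (agree)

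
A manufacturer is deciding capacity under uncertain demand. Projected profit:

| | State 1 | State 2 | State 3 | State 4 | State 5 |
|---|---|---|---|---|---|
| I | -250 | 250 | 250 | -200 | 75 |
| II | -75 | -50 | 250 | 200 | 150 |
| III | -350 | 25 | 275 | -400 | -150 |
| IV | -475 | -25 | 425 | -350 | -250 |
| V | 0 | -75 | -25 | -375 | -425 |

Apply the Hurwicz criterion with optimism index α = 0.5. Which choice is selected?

II

I: 0.5·250 + 0.5·(-250) = 0
II: 0.5·250 + 0.5·(-75) = 87.5
III: 0.5·275 + 0.5·(-400) = -62.5
IV: 0.5·425 + 0.5·(-475) = -25
V: 0.5·0 + 0.5·(-425) = -212.5
Highest Hurwicz score = 87.5 → II.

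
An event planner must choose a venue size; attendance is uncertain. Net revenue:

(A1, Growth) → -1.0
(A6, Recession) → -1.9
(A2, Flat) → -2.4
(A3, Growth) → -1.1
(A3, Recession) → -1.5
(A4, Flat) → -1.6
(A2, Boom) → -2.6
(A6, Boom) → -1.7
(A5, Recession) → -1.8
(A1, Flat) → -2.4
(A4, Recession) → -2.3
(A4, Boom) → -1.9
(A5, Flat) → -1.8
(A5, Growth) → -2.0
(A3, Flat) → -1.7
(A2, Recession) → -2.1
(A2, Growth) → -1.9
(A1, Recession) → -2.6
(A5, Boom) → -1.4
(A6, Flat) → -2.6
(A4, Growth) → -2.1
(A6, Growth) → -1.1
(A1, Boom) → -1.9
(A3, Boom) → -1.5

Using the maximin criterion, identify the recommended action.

A3

Row minima: A1=-2.6, A2=-2.6, A3=-1.7, A4=-2.3, A5=-2.0, A6=-2.6
Best worst-case = -1.7 → A3.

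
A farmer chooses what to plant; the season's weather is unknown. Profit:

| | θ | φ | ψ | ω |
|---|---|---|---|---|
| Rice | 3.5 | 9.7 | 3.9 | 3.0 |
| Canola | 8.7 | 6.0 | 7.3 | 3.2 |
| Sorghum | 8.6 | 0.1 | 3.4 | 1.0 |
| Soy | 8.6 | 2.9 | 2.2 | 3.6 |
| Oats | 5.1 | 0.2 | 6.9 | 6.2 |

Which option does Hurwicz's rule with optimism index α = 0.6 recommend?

Rice: 0.6·9.7 + 0.4·3.0 = 7.02
Canola: 0.6·8.7 + 0.4·3.2 = 6.5
Sorghum: 0.6·8.6 + 0.4·0.1 = 5.2
Soy: 0.6·8.6 + 0.4·2.2 = 6.04
Oats: 0.6·6.9 + 0.4·0.2 = 4.22
Highest Hurwicz score = 7.02 → Rice.

Rice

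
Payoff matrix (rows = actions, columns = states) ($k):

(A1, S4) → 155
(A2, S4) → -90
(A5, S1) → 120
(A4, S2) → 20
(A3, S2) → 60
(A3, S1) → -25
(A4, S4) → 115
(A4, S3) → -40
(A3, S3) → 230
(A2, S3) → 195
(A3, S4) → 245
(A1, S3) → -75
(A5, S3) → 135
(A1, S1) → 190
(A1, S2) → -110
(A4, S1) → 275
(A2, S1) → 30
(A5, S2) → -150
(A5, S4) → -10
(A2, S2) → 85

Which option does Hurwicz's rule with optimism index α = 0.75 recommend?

A1: 0.75·190 + 0.25·(-110) = 115
A2: 0.75·195 + 0.25·(-90) = 123.75
A3: 0.75·245 + 0.25·(-25) = 177.5
A4: 0.75·275 + 0.25·(-40) = 196.25
A5: 0.75·135 + 0.25·(-150) = 63.75
Highest Hurwicz score = 196.25 → A4.

A4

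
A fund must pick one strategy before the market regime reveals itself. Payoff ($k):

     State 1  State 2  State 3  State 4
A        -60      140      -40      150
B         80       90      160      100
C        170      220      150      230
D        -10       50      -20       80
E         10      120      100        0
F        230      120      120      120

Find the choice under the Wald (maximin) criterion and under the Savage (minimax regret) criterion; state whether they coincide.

maximin → C; minimax regret → C (agree)

Row minima: A=-60, B=80, C=150, D=-20, E=0, F=120
Best worst-case = 150 → C.
Column bests: State 1=230, State 2=220, State 3=160, State 4=230.
A regrets: 290, 80, 200, 80 → max 290
B regrets: 150, 130, 0, 130 → max 150
C regrets: 60, 0, 10, 0 → max 60
D regrets: 240, 170, 180, 150 → max 240
E regrets: 220, 100, 60, 230 → max 230
F regrets: 0, 100, 40, 110 → max 110
Smallest max regret = 60 → C.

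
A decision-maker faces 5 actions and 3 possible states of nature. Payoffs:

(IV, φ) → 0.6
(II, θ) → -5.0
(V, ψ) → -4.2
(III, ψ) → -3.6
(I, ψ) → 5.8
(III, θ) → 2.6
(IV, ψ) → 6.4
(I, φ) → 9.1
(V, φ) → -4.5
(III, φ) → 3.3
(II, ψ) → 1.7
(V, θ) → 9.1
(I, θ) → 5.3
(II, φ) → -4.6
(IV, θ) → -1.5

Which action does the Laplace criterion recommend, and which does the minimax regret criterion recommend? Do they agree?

Row averages: I=101/15, II=-79/30, III=23/30, IV=11/6, V=2/15
Highest average = 101/15 → I.
Column bests: θ=9.1, φ=9.1, ψ=6.4.
I regrets: 3.8, 0.0, 0.6 → max 3.8
II regrets: 14.1, 13.7, 4.7 → max 14.1
III regrets: 6.5, 5.8, 10.0 → max 10.0
IV regrets: 10.6, 8.5, 0.0 → max 10.6
V regrets: 0.0, 13.6, 10.6 → max 13.6
Smallest max regret = 3.8 → I.

laplace → I; minimax regret → I (agree)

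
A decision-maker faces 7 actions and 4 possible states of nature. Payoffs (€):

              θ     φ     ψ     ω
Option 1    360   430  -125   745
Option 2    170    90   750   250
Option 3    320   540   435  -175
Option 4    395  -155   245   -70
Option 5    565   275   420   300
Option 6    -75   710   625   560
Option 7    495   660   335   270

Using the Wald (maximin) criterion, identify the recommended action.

Row minima: Option 1=-125, Option 2=90, Option 3=-175, Option 4=-155, Option 5=275, Option 6=-75, Option 7=270
Best worst-case = 275 → Option 5.

Option 5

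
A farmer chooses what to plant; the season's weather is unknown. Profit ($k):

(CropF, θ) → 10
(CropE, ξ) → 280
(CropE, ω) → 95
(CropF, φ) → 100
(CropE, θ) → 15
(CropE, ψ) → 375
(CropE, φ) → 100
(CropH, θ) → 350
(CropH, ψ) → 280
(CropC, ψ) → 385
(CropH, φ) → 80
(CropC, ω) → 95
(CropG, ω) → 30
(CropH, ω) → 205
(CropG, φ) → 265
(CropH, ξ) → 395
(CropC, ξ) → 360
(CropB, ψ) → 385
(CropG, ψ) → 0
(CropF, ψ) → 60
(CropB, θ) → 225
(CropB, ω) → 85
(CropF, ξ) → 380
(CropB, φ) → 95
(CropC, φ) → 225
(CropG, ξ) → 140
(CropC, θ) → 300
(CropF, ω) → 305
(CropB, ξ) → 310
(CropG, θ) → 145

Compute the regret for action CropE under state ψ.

Best payoff under ψ is 385.
Regret = 385 − 375 = 10.

10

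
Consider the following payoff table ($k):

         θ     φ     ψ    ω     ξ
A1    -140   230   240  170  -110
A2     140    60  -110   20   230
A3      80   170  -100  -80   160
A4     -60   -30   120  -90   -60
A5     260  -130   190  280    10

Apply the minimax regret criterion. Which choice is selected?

A2

Column bests: θ=260, φ=230, ψ=240, ω=280, ξ=230.
A1 regrets: 400, 0, 0, 110, 340 → max 400
A2 regrets: 120, 170, 350, 260, 0 → max 350
A3 regrets: 180, 60, 340, 360, 70 → max 360
A4 regrets: 320, 260, 120, 370, 290 → max 370
A5 regrets: 0, 360, 50, 0, 220 → max 360
Smallest max regret = 350 → A2.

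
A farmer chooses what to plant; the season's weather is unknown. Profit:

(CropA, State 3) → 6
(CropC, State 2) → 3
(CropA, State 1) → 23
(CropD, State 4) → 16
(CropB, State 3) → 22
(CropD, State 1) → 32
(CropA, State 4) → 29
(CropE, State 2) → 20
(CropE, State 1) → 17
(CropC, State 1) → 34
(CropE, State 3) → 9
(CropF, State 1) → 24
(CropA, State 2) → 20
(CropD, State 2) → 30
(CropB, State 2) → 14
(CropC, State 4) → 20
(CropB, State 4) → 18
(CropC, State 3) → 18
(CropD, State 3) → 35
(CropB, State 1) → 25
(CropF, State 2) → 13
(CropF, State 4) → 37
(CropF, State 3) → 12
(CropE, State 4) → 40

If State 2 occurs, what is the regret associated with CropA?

Best payoff under State 2 is 30.
Regret = 30 − 20 = 10.

10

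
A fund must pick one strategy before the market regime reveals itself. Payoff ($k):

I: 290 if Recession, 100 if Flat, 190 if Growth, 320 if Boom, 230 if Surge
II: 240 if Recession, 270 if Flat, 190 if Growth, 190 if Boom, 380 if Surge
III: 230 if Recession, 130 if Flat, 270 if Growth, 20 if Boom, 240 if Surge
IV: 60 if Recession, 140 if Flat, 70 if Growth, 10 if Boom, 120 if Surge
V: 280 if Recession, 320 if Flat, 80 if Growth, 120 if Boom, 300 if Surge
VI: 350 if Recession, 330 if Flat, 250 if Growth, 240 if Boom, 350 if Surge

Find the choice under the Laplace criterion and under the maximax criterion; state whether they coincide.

laplace → VI; maximax → II (disagree)

Row averages: I=226, II=254, III=178, IV=80, V=220, VI=304
Highest average = 304 → VI.
Row maxima: I=320, II=380, III=270, IV=140, V=320, VI=350
Best best-case = 380 → II.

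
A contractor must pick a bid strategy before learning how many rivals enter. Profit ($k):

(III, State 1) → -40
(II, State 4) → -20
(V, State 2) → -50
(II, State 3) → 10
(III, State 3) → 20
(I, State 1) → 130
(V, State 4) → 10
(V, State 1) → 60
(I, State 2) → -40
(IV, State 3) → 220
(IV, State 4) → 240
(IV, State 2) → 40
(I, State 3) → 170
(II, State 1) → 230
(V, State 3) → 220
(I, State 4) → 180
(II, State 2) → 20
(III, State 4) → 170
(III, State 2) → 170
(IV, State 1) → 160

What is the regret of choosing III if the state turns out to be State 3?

200

Best payoff under State 3 is 220.
Regret = 220 − 20 = 200.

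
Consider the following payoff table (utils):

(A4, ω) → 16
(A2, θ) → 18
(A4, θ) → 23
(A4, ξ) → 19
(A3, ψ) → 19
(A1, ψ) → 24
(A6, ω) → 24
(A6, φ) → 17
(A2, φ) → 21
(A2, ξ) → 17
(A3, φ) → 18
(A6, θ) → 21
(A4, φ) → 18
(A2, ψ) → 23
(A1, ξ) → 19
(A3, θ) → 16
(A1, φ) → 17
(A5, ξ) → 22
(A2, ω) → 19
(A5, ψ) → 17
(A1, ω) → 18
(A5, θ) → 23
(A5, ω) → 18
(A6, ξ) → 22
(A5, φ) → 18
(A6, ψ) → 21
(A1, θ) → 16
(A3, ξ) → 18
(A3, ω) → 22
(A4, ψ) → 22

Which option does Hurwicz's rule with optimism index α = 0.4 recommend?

A1: 0.4·24 + 0.6·16 = 19.2
A2: 0.4·23 + 0.6·17 = 19.4
A3: 0.4·22 + 0.6·16 = 18.4
A4: 0.4·23 + 0.6·16 = 18.8
A5: 0.4·23 + 0.6·17 = 19.4
A6: 0.4·24 + 0.6·17 = 19.8
Highest Hurwicz score = 19.8 → A6.

A6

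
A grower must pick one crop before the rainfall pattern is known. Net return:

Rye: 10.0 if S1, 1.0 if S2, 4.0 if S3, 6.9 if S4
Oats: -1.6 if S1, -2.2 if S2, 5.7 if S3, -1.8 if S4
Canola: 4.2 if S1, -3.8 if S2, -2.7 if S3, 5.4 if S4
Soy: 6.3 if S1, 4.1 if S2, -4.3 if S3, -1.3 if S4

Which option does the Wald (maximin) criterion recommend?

Row minima: Rye=1.0, Oats=-2.2, Canola=-3.8, Soy=-4.3
Best worst-case = 1.0 → Rye.

Rye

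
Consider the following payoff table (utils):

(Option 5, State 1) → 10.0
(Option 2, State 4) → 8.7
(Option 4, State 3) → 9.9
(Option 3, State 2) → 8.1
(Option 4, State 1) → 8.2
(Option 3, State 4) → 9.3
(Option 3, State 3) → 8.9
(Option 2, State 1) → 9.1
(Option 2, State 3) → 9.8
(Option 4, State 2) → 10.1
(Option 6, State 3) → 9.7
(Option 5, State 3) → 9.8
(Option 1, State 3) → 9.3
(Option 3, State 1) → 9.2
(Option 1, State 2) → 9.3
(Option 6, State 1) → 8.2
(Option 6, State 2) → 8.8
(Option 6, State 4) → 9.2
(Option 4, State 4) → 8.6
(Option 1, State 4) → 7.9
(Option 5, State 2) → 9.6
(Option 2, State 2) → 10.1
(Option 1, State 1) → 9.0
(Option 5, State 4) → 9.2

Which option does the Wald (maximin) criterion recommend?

Option 5

Row minima: Option 1=7.9, Option 2=8.7, Option 3=8.1, Option 4=8.2, Option 5=9.2, Option 6=8.2
Best worst-case = 9.2 → Option 5.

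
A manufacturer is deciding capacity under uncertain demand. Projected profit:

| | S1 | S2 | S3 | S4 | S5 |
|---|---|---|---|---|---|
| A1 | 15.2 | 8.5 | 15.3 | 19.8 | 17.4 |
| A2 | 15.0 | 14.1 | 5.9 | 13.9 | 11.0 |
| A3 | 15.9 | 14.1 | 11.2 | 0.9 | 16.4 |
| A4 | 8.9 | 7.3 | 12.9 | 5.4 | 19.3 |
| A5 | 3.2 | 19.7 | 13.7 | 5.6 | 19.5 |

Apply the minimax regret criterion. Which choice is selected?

Column bests: S1=15.9, S2=19.7, S3=15.3, S4=19.8, S5=19.5.
A1 regrets: 0.7, 11.2, 0.0, 0.0, 2.1 → max 11.2
A2 regrets: 0.9, 5.6, 9.4, 5.9, 8.5 → max 9.4
A3 regrets: 0.0, 5.6, 4.1, 18.9, 3.1 → max 18.9
A4 regrets: 7.0, 12.4, 2.4, 14.4, 0.2 → max 14.4
A5 regrets: 12.7, 0.0, 1.6, 14.2, 0.0 → max 14.2
Smallest max regret = 9.4 → A2.

A2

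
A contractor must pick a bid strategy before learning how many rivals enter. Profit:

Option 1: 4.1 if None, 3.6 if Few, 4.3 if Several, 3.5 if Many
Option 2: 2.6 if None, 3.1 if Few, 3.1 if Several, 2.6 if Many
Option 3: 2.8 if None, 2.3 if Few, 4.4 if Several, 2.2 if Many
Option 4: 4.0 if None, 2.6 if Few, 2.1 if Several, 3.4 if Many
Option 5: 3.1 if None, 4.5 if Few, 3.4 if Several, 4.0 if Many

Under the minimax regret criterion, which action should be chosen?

Option 1

Column bests: None=4.1, Few=4.5, Several=4.4, Many=4.0.
Option 1 regrets: 0.0, 0.9, 0.1, 0.5 → max 0.9
Option 2 regrets: 1.5, 1.4, 1.3, 1.4 → max 1.5
Option 3 regrets: 1.3, 2.2, 0.0, 1.8 → max 2.2
Option 4 regrets: 0.1, 1.9, 2.3, 0.6 → max 2.3
Option 5 regrets: 1.0, 0.0, 1.0, 0.0 → max 1.0
Smallest max regret = 0.9 → Option 1.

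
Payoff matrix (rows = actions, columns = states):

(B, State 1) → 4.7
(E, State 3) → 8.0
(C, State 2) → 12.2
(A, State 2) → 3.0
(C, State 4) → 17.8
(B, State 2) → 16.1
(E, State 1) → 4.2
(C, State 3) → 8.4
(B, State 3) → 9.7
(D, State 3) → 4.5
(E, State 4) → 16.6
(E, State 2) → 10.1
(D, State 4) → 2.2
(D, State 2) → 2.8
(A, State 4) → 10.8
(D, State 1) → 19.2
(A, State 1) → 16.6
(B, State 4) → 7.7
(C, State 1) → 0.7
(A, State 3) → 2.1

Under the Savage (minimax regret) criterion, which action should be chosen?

A

Column bests: State 1=19.2, State 2=16.1, State 3=9.7, State 4=17.8.
A regrets: 2.6, 13.1, 7.6, 7.0 → max 13.1
B regrets: 14.5, 0.0, 0.0, 10.1 → max 14.5
C regrets: 18.5, 3.9, 1.3, 0.0 → max 18.5
D regrets: 0.0, 13.3, 5.2, 15.6 → max 15.6
E regrets: 15.0, 6.0, 1.7, 1.2 → max 15.0
Smallest max regret = 13.1 → A.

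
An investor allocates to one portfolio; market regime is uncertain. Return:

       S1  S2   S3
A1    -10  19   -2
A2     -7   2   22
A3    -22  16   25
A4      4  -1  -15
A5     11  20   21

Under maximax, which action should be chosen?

A3

Row maxima: A1=19, A2=22, A3=25, A4=4, A5=21
Best best-case = 25 → A3.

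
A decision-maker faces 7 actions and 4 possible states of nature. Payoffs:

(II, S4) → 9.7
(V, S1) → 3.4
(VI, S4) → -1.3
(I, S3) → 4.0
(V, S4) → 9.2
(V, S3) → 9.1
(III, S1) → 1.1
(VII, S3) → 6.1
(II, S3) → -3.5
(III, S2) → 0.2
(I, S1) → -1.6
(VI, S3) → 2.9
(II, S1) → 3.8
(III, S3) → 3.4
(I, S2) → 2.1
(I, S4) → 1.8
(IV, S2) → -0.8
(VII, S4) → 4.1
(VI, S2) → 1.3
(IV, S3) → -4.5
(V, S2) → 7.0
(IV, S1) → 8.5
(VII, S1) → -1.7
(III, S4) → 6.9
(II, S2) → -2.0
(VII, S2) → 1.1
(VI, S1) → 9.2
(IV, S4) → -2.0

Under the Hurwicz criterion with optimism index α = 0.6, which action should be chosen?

I: 0.6·4.0 + 0.4·(-1.6) = 1.76
II: 0.6·9.7 + 0.4·(-3.5) = 4.42
III: 0.6·6.9 + 0.4·0.2 = 4.22
IV: 0.6·8.5 + 0.4·(-4.5) = 3.3
V: 0.6·9.2 + 0.4·3.4 = 6.88
VI: 0.6·9.2 + 0.4·(-1.3) = 5
VII: 0.6·6.1 + 0.4·(-1.7) = 2.98
Highest Hurwicz score = 6.88 → V.

V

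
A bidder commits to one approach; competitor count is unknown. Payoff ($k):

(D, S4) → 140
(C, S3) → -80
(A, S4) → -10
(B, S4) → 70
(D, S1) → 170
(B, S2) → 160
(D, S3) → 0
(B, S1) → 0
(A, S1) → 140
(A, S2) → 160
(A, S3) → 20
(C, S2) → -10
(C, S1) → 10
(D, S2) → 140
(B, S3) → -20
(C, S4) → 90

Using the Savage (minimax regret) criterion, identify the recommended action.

Column bests: S1=170, S2=160, S3=20, S4=140.
A regrets: 30, 0, 0, 150 → max 150
B regrets: 170, 0, 40, 70 → max 170
C regrets: 160, 170, 100, 50 → max 170
D regrets: 0, 20, 20, 0 → max 20
Smallest max regret = 20 → D.

D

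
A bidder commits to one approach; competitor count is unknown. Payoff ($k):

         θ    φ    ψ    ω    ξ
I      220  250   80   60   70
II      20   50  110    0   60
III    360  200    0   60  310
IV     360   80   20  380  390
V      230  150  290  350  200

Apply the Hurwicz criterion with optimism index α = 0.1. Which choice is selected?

V

I: 0.1·250 + 0.9·60 = 79
II: 0.1·110 + 0.9·0 = 11
III: 0.1·360 + 0.9·0 = 36
IV: 0.1·390 + 0.9·20 = 57
V: 0.1·350 + 0.9·150 = 170
Highest Hurwicz score = 170 → V.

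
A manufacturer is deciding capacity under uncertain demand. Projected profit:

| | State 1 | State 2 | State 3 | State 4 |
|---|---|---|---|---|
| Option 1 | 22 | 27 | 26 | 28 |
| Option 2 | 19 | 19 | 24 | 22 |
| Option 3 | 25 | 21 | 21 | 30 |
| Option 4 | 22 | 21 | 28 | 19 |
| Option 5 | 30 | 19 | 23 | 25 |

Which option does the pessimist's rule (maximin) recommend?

Row minima: Option 1=22, Option 2=19, Option 3=21, Option 4=19, Option 5=19
Best worst-case = 22 → Option 1.

Option 1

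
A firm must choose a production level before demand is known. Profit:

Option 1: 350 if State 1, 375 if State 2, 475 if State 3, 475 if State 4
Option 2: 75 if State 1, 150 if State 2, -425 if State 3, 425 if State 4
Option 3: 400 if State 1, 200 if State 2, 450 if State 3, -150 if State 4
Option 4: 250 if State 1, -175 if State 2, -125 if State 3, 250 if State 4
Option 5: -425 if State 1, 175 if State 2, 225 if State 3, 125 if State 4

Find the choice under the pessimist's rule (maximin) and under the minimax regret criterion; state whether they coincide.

maximin → Option 1; minimax regret → Option 1 (agree)

Row minima: Option 1=350, Option 2=-425, Option 3=-150, Option 4=-175, Option 5=-425
Best worst-case = 350 → Option 1.
Column bests: State 1=400, State 2=375, State 3=475, State 4=475.
Option 1 regrets: 50, 0, 0, 0 → max 50
Option 2 regrets: 325, 225, 900, 50 → max 900
Option 3 regrets: 0, 175, 25, 625 → max 625
Option 4 regrets: 150, 550, 600, 225 → max 600
Option 5 regrets: 825, 200, 250, 350 → max 825
Smallest max regret = 50 → Option 1.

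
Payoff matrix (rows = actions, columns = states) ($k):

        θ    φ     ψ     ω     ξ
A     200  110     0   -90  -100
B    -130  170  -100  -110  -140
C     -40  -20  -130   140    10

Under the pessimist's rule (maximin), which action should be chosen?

Row minima: A=-100, B=-140, C=-130
Best worst-case = -100 → A.

A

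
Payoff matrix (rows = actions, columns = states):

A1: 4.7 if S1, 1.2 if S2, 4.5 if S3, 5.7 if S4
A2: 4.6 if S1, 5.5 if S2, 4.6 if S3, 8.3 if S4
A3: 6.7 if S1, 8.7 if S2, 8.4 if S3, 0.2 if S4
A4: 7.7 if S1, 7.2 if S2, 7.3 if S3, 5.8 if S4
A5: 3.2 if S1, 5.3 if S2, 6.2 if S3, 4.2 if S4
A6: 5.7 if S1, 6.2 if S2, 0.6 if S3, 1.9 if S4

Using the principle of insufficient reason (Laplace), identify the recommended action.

Row averages: A1=4.025, A2=5.75, A3=6, A4=7, A5=4.725, A6=3.6
Highest average = 7 → A4.

A4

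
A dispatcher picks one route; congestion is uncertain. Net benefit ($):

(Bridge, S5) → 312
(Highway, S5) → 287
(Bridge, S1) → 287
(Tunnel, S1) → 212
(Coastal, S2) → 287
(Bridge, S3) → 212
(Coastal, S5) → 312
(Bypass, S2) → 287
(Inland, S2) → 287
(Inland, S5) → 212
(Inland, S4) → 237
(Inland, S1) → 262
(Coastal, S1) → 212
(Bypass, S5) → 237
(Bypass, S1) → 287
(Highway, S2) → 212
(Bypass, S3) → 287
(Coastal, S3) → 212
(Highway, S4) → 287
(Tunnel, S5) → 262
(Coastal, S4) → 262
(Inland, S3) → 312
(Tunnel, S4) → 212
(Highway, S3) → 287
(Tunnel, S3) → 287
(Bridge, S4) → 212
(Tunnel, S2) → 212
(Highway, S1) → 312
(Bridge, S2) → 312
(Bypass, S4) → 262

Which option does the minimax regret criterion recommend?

Column bests: S1=312, S2=312, S3=312, S4=287, S5=312.
Bypass regrets: 25, 25, 25, 25, 75 → max 75
Coastal regrets: 100, 25, 100, 25, 0 → max 100
Bridge regrets: 25, 0, 100, 75, 0 → max 100
Inland regrets: 50, 25, 0, 50, 100 → max 100
Highway regrets: 0, 100, 25, 0, 25 → max 100
Tunnel regrets: 100, 100, 25, 75, 50 → max 100
Smallest max regret = 75 → Bypass.

Bypass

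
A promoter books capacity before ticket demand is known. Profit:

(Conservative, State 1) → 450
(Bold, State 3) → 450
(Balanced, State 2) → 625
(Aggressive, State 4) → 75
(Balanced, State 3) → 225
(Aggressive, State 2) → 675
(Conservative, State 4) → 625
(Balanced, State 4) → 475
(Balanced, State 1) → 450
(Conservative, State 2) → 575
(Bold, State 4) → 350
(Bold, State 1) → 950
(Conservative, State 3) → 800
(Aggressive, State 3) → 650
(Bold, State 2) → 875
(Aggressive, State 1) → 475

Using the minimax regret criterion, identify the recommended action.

Column bests: State 1=950, State 2=875, State 3=800, State 4=625.
Conservative regrets: 500, 300, 0, 0 → max 500
Balanced regrets: 500, 250, 575, 150 → max 575
Aggressive regrets: 475, 200, 150, 550 → max 550
Bold regrets: 0, 0, 350, 275 → max 350
Smallest max regret = 350 → Bold.

Bold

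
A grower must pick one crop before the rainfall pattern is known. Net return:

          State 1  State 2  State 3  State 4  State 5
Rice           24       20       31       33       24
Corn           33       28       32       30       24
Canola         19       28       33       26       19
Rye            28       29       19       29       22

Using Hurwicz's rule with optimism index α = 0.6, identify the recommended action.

Corn

Rice: 0.6·33 + 0.4·20 = 27.8
Corn: 0.6·33 + 0.4·24 = 29.4
Canola: 0.6·33 + 0.4·19 = 27.4
Rye: 0.6·29 + 0.4·19 = 25
Highest Hurwicz score = 29.4 → Corn.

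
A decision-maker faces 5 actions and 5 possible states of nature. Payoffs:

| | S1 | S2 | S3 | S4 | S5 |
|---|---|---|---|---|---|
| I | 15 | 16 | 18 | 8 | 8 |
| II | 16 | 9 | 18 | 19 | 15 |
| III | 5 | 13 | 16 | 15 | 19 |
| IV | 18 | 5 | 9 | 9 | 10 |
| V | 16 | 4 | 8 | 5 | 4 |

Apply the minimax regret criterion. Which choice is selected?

II

Column bests: S1=18, S2=16, S3=18, S4=19, S5=19.
I regrets: 3, 0, 0, 11, 11 → max 11
II regrets: 2, 7, 0, 0, 4 → max 7
III regrets: 13, 3, 2, 4, 0 → max 13
IV regrets: 0, 11, 9, 10, 9 → max 11
V regrets: 2, 12, 10, 14, 15 → max 15
Smallest max regret = 7 → II.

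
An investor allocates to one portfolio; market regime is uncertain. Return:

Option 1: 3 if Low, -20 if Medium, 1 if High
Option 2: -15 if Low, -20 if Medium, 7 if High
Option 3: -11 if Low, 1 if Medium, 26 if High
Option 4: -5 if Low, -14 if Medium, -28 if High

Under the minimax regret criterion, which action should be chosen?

Column bests: Low=3, Medium=1, High=26.
Option 1 regrets: 0, 21, 25 → max 25
Option 2 regrets: 18, 21, 19 → max 21
Option 3 regrets: 14, 0, 0 → max 14
Option 4 regrets: 8, 15, 54 → max 54
Smallest max regret = 14 → Option 3.

Option 3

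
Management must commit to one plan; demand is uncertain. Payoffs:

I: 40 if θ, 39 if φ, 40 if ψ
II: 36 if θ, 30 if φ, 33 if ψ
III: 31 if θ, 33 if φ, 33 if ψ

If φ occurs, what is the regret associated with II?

9

Best payoff under φ is 39.
Regret = 39 − 30 = 9.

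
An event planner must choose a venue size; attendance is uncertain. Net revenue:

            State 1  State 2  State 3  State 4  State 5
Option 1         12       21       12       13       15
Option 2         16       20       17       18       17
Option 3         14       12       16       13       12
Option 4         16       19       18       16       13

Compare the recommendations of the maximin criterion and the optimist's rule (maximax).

maximin → Option 2; maximax → Option 1 (disagree)

Row minima: Option 1=12, Option 2=16, Option 3=12, Option 4=13
Best worst-case = 16 → Option 2.
Row maxima: Option 1=21, Option 2=20, Option 3=16, Option 4=19
Best best-case = 21 → Option 1.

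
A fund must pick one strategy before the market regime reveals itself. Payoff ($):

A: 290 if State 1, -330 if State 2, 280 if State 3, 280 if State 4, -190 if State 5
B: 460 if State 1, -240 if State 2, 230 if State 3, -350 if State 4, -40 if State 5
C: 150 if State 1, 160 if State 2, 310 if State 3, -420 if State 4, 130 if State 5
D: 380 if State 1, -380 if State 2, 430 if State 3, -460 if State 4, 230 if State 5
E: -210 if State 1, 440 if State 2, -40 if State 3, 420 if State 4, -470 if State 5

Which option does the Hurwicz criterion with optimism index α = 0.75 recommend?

B

A: 0.75·290 + 0.25·(-330) = 135
B: 0.75·460 + 0.25·(-350) = 257.5
C: 0.75·310 + 0.25·(-420) = 127.5
D: 0.75·430 + 0.25·(-460) = 207.5
E: 0.75·440 + 0.25·(-470) = 212.5
Highest Hurwicz score = 257.5 → B.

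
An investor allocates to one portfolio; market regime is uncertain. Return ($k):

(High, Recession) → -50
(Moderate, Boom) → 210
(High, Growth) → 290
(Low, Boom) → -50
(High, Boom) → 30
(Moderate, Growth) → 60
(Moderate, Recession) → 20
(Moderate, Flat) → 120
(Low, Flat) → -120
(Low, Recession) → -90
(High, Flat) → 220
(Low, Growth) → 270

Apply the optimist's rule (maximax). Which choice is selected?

Row maxima: Low=270, Moderate=210, High=290
Best best-case = 290 → High.

High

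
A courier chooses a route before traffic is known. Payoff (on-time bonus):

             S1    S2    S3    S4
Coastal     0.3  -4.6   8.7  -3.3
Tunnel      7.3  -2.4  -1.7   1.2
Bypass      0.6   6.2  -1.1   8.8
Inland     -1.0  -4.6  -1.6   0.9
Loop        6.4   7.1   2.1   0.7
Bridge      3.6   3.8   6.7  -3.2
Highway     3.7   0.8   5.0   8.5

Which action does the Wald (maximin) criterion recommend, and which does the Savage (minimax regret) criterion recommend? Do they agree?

maximin → Highway; minimax regret → Highway (agree)

Row minima: Coastal=-4.6, Tunnel=-2.4, Bypass=-1.1, Inland=-4.6, Loop=0.7, Bridge=-3.2, Highway=0.8
Best worst-case = 0.8 → Highway.
Column bests: S1=7.3, S2=7.1, S3=8.7, S4=8.8.
Coastal regrets: 7.0, 11.7, 0.0, 12.1 → max 12.1
Tunnel regrets: 0.0, 9.5, 10.4, 7.6 → max 10.4
Bypass regrets: 6.7, 0.9, 9.8, 0.0 → max 9.8
Inland regrets: 8.3, 11.7, 10.3, 7.9 → max 11.7
Loop regrets: 0.9, 0.0, 6.6, 8.1 → max 8.1
Bridge regrets: 3.7, 3.3, 2.0, 12.0 → max 12.0
Highway regrets: 3.6, 6.3, 3.7, 0.3 → max 6.3
Smallest max regret = 6.3 → Highway.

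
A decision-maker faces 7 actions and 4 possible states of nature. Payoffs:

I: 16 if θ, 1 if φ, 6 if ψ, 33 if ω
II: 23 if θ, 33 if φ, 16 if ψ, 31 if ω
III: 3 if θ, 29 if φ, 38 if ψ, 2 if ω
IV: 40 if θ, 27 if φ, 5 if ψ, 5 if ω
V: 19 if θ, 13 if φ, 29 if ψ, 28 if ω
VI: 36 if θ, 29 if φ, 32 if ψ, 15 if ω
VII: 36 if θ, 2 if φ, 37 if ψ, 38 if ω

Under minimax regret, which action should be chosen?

Column bests: θ=40, φ=33, ψ=38, ω=38.
I regrets: 24, 32, 32, 5 → max 32
II regrets: 17, 0, 22, 7 → max 22
III regrets: 37, 4, 0, 36 → max 37
IV regrets: 0, 6, 33, 33 → max 33
V regrets: 21, 20, 9, 10 → max 21
VI regrets: 4, 4, 6, 23 → max 23
VII regrets: 4, 31, 1, 0 → max 31
Smallest max regret = 21 → V.

V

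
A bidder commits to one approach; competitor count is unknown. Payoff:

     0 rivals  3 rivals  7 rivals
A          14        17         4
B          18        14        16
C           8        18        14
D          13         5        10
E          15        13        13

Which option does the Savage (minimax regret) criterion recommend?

Column bests: 0 rivals=18, 3 rivals=18, 7 rivals=16.
A regrets: 4, 1, 12 → max 12
B regrets: 0, 4, 0 → max 4
C regrets: 10, 0, 2 → max 10
D regrets: 5, 13, 6 → max 13
E regrets: 3, 5, 3 → max 5
Smallest max regret = 4 → B.

B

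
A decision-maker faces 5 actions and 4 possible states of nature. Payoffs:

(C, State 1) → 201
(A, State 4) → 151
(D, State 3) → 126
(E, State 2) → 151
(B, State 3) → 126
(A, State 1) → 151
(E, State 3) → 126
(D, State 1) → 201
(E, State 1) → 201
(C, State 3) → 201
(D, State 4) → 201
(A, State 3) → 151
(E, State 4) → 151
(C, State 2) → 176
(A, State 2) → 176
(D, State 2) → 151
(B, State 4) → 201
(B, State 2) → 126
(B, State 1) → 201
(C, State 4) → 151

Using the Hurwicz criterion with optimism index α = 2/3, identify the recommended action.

A: 2/3·176 + 1/3·151 = 503/3
B: 2/3·201 + 1/3·126 = 176
C: 2/3·201 + 1/3·151 = 553/3
D: 2/3·201 + 1/3·126 = 176
E: 2/3·201 + 1/3·126 = 176
Highest Hurwicz score = 553/3 → C.

C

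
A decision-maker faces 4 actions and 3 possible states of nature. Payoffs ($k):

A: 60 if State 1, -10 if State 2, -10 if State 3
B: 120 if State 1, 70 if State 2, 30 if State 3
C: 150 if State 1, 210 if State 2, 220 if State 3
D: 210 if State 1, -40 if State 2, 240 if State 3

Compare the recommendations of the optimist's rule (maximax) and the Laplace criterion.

Row maxima: A=60, B=120, C=220, D=240
Best best-case = 240 → D.
Row averages: A=40/3, B=220/3, C=580/3, D=410/3
Highest average = 580/3 → C.

maximax → D; laplace → C (disagree)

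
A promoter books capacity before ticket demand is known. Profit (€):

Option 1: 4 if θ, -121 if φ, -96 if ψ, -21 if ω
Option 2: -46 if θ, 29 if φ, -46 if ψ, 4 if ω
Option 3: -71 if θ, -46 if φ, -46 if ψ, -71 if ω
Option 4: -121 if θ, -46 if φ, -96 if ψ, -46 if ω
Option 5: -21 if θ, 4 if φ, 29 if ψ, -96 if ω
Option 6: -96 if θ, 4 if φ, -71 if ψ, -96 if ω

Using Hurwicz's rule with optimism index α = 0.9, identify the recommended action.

Option 1: 0.9·4 + 0.1·(-121) = -8.5
Option 2: 0.9·29 + 0.1·(-46) = 21.5
Option 3: 0.9·(-46) + 0.1·(-71) = -48.5
Option 4: 0.9·(-46) + 0.1·(-121) = -53.5
Option 5: 0.9·29 + 0.1·(-96) = 16.5
Option 6: 0.9·4 + 0.1·(-96) = -6
Highest Hurwicz score = 21.5 → Option 2.

Option 2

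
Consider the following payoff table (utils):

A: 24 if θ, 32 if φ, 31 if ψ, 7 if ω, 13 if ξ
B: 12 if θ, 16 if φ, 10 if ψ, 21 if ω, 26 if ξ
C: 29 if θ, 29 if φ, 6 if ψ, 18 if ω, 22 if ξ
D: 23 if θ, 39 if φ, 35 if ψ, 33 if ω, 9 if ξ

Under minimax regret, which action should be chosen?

Column bests: θ=29, φ=39, ψ=35, ω=33, ξ=26.
A regrets: 5, 7, 4, 26, 13 → max 26
B regrets: 17, 23, 25, 12, 0 → max 25
C regrets: 0, 10, 29, 15, 4 → max 29
D regrets: 6, 0, 0, 0, 17 → max 17
Smallest max regret = 17 → D.

D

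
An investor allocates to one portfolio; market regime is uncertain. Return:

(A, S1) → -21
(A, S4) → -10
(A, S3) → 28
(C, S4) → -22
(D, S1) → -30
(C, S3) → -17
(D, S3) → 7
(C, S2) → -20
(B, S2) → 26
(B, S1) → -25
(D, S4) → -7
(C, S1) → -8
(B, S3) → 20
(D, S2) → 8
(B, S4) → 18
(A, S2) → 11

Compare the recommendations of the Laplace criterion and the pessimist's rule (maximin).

laplace → B; maximin → A (disagree)

Row averages: A=2, B=9.75, C=-16.75, D=-5.5
Highest average = 9.75 → B.
Row minima: A=-21, B=-25, C=-22, D=-30
Best worst-case = -21 → A.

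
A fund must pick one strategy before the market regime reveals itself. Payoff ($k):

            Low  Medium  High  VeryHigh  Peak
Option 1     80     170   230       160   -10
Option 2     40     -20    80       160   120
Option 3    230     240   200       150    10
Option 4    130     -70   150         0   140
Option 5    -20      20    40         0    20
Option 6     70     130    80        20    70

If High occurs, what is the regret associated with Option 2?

Best payoff under High is 230.
Regret = 230 − 80 = 150.

150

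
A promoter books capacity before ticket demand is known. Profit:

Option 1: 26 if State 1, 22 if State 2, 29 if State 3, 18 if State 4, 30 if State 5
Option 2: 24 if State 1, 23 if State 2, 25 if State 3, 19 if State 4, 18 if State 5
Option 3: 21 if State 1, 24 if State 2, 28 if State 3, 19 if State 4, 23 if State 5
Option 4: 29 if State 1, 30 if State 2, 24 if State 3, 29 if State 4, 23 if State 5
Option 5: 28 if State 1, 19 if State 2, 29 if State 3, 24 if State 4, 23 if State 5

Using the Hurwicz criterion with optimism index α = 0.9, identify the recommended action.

Option 4

Option 1: 0.9·30 + 0.1·18 = 28.8
Option 2: 0.9·25 + 0.1·18 = 24.3
Option 3: 0.9·28 + 0.1·19 = 27.1
Option 4: 0.9·30 + 0.1·23 = 29.3
Option 5: 0.9·29 + 0.1·19 = 28
Highest Hurwicz score = 29.3 → Option 4.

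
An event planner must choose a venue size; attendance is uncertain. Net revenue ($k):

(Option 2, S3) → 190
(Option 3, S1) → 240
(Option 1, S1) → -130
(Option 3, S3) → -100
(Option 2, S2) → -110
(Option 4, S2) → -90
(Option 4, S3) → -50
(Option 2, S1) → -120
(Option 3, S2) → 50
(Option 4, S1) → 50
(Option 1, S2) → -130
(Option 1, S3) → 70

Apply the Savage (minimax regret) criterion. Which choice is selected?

Option 4

Column bests: S1=240, S2=50, S3=190.
Option 1 regrets: 370, 180, 120 → max 370
Option 2 regrets: 360, 160, 0 → max 360
Option 3 regrets: 0, 0, 290 → max 290
Option 4 regrets: 190, 140, 240 → max 240
Smallest max regret = 240 → Option 4.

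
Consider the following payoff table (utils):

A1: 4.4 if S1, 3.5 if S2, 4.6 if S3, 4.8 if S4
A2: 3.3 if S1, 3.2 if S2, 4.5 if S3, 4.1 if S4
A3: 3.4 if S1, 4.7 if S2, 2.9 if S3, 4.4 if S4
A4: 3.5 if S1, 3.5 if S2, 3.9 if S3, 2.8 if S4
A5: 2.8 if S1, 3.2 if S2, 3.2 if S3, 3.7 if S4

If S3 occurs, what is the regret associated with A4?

0.7

Best payoff under S3 is 4.6.
Regret = 4.6 − 3.9 = 0.7.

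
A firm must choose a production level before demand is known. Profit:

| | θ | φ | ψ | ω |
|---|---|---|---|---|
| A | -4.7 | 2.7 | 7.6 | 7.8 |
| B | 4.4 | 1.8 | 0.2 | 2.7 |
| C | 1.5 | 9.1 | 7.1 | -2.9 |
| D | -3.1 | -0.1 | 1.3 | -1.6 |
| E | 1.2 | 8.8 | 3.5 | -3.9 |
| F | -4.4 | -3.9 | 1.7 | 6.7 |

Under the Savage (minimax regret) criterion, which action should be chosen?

Column bests: θ=4.4, φ=9.1, ψ=7.6, ω=7.8.
A regrets: 9.1, 6.4, 0.0, 0.0 → max 9.1
B regrets: 0.0, 7.3, 7.4, 5.1 → max 7.4
C regrets: 2.9, 0.0, 0.5, 10.7 → max 10.7
D regrets: 7.5, 9.2, 6.3, 9.4 → max 9.4
E regrets: 3.2, 0.3, 4.1, 11.7 → max 11.7
F regrets: 8.8, 13.0, 5.9, 1.1 → max 13.0
Smallest max regret = 7.4 → B.

B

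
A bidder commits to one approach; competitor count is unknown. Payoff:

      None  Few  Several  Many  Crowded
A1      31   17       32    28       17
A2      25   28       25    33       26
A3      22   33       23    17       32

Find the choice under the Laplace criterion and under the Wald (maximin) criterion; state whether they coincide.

laplace → A2; maximin → A2 (agree)

Row averages: A1=25, A2=27.4, A3=25.4
Highest average = 27.4 → A2.
Row minima: A1=17, A2=25, A3=17
Best worst-case = 25 → A2.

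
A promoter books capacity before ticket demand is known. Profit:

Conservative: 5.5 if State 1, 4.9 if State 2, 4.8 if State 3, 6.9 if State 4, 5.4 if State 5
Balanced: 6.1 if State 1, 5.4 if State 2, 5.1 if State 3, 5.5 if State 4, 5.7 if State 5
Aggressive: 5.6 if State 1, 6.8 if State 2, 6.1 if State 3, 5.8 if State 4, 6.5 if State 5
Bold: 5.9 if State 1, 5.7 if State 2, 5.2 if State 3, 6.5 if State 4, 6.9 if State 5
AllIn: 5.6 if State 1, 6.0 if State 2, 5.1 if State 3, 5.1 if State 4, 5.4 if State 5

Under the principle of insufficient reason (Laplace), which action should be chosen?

Aggressive

Row averages: Conservative=5.5, Balanced=5.56, Aggressive=6.16, Bold=6.04, AllIn=5.44
Highest average = 6.16 → Aggressive.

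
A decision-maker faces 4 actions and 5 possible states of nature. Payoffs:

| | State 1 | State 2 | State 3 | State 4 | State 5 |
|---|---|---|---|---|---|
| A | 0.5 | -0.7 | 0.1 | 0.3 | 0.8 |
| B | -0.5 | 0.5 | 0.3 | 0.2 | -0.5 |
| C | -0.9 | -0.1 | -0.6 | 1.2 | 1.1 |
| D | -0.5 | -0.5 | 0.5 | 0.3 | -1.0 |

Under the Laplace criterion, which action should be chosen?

Row averages: A=0.2, B=0, C=0.14, D=-0.24
Highest average = 0.2 → A.

A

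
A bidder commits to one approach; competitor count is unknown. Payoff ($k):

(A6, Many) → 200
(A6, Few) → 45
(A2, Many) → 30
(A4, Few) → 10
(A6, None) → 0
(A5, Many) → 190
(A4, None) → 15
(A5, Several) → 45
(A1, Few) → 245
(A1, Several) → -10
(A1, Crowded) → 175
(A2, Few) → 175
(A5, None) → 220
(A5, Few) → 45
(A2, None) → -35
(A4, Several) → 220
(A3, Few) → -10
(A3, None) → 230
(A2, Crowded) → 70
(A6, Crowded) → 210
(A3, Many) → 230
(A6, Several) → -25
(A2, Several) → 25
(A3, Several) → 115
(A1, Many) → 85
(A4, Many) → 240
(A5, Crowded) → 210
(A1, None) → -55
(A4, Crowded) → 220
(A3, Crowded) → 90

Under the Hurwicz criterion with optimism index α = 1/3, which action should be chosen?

A5

A1: 1/3·245 + 2/3·(-55) = 45
A2: 1/3·175 + 2/3·(-35) = 35
A3: 1/3·230 + 2/3·(-10) = 70
A4: 1/3·240 + 2/3·10 = 260/3
A5: 1/3·220 + 2/3·45 = 310/3
A6: 1/3·210 + 2/3·(-25) = 160/3
Highest Hurwicz score = 310/3 → A5.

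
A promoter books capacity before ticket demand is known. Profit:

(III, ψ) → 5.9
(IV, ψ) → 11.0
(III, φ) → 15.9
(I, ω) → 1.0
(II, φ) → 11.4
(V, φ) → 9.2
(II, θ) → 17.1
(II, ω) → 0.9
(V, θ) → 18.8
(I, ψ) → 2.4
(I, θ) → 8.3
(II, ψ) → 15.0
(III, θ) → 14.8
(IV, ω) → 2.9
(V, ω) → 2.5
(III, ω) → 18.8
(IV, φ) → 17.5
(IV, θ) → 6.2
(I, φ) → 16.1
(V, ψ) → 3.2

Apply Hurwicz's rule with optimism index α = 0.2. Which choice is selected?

III

I: 0.2·16.1 + 0.8·1.0 = 4.02
II: 0.2·17.1 + 0.8·0.9 = 4.14
III: 0.2·18.8 + 0.8·5.9 = 8.48
IV: 0.2·17.5 + 0.8·2.9 = 5.82
V: 0.2·18.8 + 0.8·2.5 = 5.76
Highest Hurwicz score = 8.48 → III.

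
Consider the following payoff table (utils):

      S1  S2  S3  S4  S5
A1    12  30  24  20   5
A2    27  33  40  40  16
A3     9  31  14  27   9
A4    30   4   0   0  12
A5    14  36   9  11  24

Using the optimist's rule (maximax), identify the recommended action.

Row maxima: A1=30, A2=40, A3=31, A4=30, A5=36
Best best-case = 40 → A2.

A2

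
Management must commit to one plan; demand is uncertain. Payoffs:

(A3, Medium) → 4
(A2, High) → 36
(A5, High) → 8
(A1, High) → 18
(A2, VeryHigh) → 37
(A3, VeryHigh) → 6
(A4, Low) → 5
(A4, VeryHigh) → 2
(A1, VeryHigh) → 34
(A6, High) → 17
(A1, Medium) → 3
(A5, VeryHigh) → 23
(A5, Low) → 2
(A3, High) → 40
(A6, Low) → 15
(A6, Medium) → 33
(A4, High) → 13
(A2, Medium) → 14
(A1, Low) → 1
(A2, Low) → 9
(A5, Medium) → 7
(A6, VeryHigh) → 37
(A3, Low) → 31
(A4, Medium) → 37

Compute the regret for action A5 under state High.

32

Best payoff under High is 40.
Regret = 40 − 8 = 32.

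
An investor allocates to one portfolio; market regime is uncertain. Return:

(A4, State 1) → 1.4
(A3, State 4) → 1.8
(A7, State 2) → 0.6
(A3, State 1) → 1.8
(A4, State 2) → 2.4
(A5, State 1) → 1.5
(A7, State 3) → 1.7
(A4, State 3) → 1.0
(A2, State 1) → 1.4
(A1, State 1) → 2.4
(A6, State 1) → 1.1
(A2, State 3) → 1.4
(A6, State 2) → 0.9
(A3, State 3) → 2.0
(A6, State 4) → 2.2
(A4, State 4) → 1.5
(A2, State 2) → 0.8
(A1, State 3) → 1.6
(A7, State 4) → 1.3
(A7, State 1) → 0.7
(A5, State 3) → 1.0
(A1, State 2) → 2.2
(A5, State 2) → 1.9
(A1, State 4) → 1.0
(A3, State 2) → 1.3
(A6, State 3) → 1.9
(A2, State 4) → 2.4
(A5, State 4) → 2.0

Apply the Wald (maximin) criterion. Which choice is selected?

Row minima: A1=1.0, A2=0.8, A3=1.3, A4=1.0, A5=1.0, A6=0.9, A7=0.6
Best worst-case = 1.3 → A3.

A3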